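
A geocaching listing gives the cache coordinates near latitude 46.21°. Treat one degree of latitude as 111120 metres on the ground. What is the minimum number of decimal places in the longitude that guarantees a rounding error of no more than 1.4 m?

5 decimal places

At 46.21° one degree of longitude covers 111120 × cos 46.21° ≈ 111120 × 0.6920 ≈ 76897 m.
Rounding to N decimal places gives at most 0.5 × 10⁻ᴺ degrees of error, i.e. 0.5 × 10⁻ᴺ × 76897 m.
Setting 38448.5 × 10⁻ᴺ ≤ 1.4 gives 10ᴺ ≥ 2.746e+04, i.e. N ≥ 4.44.
At 4 places the error can reach 3.84 m, but 5 places keeps it to 0.384 m.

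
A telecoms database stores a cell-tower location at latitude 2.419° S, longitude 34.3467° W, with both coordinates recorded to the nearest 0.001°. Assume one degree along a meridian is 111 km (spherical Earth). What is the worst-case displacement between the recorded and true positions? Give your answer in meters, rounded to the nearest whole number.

78 meters

Rounding to 3 decimal places leaves each coordinate within ±0.0005° of the true value.
N–S: 0.0005° × 111000 m/° = 55.5 m.
East–west component at 2.419°: 0.0005° × 111000 × cos 2.419° ≈ 0.0005 × 110901 ≈ 55.4505 m.
Worst case both components are at the extreme and orthogonal: √(55.5² + 55.4505²) ≈ 78.4539 m.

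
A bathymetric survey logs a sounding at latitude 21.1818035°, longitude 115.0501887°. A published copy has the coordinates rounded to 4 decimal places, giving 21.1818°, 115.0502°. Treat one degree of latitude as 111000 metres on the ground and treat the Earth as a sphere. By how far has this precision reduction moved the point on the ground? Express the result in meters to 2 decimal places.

Δlat = 21.1818035 − 21.1818 = +0.0000035°; Δlon = 115.0501887 − 115.0502 = -0.0000113°.
N–S: 0.0000035° × 111000 m/° = 0.3885 m.
E–W at 21.1818°: -0.0000113° × 111000 × cos 21.1818° = -0.0000113 × 111000 × 0.9324 ≈ -1.16956 m.
Combined displacement = (0.3885² + 1.16956²)^½ ≈ 1.2324 m.

1.23 meters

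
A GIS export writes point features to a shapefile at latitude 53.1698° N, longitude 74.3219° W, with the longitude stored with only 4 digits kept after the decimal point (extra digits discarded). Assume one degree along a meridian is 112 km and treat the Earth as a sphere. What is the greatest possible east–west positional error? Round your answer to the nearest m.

Truncating at 4 decimal places can drop up to a full unit in the last place, so the longitude may be off by as much as 0.0001°.
At latitude 53.1698° a degree of longitude spans 112000 m × cos 53.1698° = 112000 × 0.5994 ≈ 67137.9 m.
So at most 0.0001° × 67137.9 ≈ 6.71379 m east–west.

7 m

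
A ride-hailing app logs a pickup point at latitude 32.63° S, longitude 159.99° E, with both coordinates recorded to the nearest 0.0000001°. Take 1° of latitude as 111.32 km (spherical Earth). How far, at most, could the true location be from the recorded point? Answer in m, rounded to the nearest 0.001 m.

0.007 m

Rounding to 7 decimal places leaves each coordinate within ±5e-08° of the true value.
North–south component: 5e-08° × 111320 = 0.005566 m.
E–W at 32.63°: 5e-08° × 111320 × cos 32.63° = 5e-08 × 111320 × 0.8422 ≈ 0.00468752 m.
Worst case both components are at the extreme and orthogonal: √(0.005566² + 0.00468752²) ≈ 0.00727689 m.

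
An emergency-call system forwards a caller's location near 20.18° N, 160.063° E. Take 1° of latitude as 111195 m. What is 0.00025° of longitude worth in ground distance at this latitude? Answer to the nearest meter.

26 meters

One degree of longitude here spans 111195 × cos 20.18° = 111195 × 0.9386 ≈ 104369 m; 0.00025° of that is 26.0923 m.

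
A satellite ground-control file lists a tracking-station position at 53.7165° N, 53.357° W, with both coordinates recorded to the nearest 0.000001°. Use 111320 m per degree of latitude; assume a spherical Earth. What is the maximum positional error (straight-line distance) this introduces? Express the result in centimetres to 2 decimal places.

6.47 centimetres

Rounding to 6 decimal places leaves each coordinate within ±5e-07° of the true value.
Latitude error → 5e-07 × 111320 = 0.05566 m along the meridian.
Longitude error → 5e-07 × 111320 × cos 53.7165° = 5e-07 × 111320 × 0.5918 ≈ 0.0329385 m.
The two errors are perpendicular, so the maximum displacement is √(0.05566² + 0.0329385²) ≈ 0.064676 m.
That is 0.064676 m = 6.4676 cm.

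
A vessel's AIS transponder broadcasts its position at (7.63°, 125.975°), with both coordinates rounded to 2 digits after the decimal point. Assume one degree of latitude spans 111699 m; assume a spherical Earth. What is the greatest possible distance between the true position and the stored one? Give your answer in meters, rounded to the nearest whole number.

786 meters

Rounding to 2 decimal places leaves each coordinate within ±0.005° of the true value.
N–S: 0.005° × 111699 m/° = 558.495 m.
East–west component at 7.63°: 0.005° × 111699 × cos 7.63° ≈ 0.005 × 110710 ≈ 553.55 m.
The two errors are perpendicular, so the maximum displacement is √(558.495² + 553.55²) ≈ 786.342 m.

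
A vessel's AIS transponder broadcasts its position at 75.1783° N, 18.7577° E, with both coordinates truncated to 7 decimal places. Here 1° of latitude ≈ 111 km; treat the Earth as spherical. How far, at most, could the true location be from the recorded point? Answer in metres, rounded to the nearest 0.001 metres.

Truncating at 7 decimal places can drop up to a full unit in the last place, so each coordinate may be off by as much as 1e-07°.
Latitude error → 1e-07 × 111000 = 0.0111 m along the meridian.
E–W at 75.1783°: 1e-07° × 111000 × cos 75.1783° = 1e-07 × 111000 × 0.2558 ≈ 0.00283951 m.
Combining orthogonally: (0.0111² + 0.00283951²)^½ ≈ 0.0114574 m.

0.011 metres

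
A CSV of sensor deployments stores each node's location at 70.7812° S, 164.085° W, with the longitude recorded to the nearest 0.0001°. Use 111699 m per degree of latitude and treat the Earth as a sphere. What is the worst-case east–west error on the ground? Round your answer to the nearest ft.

Rounding to 4 decimal places leaves the longitude within ±5e-05° of the true value.
Parallels shrink by cos φ, so at 70.7812° a degree of longitude is 111699 × 0.3292 ≈ 36768.7 m.
Maximum E–W displacement: 5e-05 × 36768.7 = 1.83843 m.
Converting: 1.83843 m × 3.2808 ft/m ≈ 6.0316 ft.

6 ft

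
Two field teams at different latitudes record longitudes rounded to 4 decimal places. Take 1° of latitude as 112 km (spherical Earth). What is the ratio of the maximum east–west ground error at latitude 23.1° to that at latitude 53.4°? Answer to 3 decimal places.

Rounding to 4 decimal places leaves the longitude within ±5e-05° of the true value.
At 23.1°: 5e-05° × 112000 × cos 23.1° = 5e-05 × 112000 × 0.9198 ≈ 5.151 m.
At 53.4°: 5e-05° × 112000 × cos 53.4° = 5e-05 × 112000 × 0.5962 ≈ 3.3389 m.
The ratio reduces to cos 23.1° / cos 53.4° = 0.9198/0.5962 ≈ 1.5427.

1.543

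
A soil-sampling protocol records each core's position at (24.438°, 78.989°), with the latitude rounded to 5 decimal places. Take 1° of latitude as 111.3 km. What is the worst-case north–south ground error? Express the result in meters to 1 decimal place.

Rounding to 5 decimal places leaves the latitude within ±5e-06° of the true value.
North–south distance: 5e-06° × 111300 m/° = 0.5565 m.

0.6 meters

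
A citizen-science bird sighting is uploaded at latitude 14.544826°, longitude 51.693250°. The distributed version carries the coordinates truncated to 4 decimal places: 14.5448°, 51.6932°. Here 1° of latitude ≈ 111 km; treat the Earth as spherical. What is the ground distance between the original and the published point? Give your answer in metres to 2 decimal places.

Δlat = 14.544826 − 14.5448 = +0.000026°; Δlon = 51.693250 − 51.6932 = +0.000050°.
N–S: 0.000026° × 111000 m/° = 2.886 m.
East–west at this latitude: 0.000050° × 111000 × cos 14.5448° ≈ 0.000050 × 107443 = 5.37213 m.
Hypotenuse of the two orthogonal shifts: √(2.886² + 5.37213²) = 6.09826 m.

6.10 metres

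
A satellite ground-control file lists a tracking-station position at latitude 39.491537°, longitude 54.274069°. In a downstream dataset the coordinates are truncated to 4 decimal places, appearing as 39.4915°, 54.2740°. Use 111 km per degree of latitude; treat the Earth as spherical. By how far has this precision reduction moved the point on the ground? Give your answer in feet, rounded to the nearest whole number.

Δlat = 39.491537 − 39.4915 = +0.000037°; Δlon = 54.274069 − 54.2740 = +0.000069°.
N–S: 0.000037° × 111000 m/° = 4.107 m.
East–west at this latitude: 0.000069° × 111000 × cos 39.4915° ≈ 0.000069 × 85660.8 = 5.9106 m.
Hypotenuse of the two orthogonal shifts: √(4.107² + 5.9106²) = 7.1974 m.
Converting: 7.1974 m × 3.2808 ft/m ≈ 23.614 ft.

24 feet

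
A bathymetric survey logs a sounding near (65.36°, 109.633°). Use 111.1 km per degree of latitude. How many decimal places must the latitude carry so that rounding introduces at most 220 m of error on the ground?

3

One degree of latitude covers 111100 m.
Rounding to N decimal places gives at most 0.5 × 10⁻ᴺ degrees of error, i.e. 0.5 × 10⁻ᴺ × 111100 m.
Need 0.5 × 111100 × 10⁻ᴺ ≤ 220 → 10⁻ᴺ ≤ 3.960e-03, so N ≥ 2.40.
N = 2 would give 556 m (too coarse); N = 3 gives 55.6 m ≤ 220 m.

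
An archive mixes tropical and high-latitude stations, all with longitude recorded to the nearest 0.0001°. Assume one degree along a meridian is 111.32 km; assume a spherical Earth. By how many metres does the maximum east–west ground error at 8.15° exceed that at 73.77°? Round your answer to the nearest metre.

Rounding to 4 decimal places leaves the longitude within ±5e-05° of the true value.
Error at 8.15° = 5e-05° × 111320 × cos 8.15° ≈ 5.566 × 0.9899 = 5.5098 m.
Error at 73.77° = 5e-05° × 111320 × cos 73.77° ≈ 5.566 × 0.2795 = 1.5557 m.
So the lower-latitude error exceeds the higher by 5.5098 − 1.5557 = 3.9541 m.

4 metres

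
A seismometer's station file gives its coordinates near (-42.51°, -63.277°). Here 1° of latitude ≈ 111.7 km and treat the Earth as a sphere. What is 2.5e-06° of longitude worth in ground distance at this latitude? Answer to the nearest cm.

2.5e-06° of longitude at 42.51° is 2.5e-06 × 111700 × cos 42.51° ≈ 2.5e-06 × 82340.7 = 0.205852 m.
That is 0.205852 m = 20.585 cm.

21 cm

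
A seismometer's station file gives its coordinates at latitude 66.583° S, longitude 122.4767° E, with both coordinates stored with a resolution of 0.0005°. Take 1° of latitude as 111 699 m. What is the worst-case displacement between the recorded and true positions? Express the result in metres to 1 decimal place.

30.0 metres

With a 0.0005° grid the true value lies within half a step, ±0.0005°/2 = ±0.00025°, of the stored one.
N–S: 0.00025° × 111699 m/° = 27.9247 m.
E–W at 66.583°: 0.00025° × 111699 × cos 66.583° = 0.00025 × 111699 × 0.3974 ≈ 11.0979 m.
Worst case both components are at the extreme and orthogonal: √(27.9247² + 11.0979²) ≈ 30.0492 m.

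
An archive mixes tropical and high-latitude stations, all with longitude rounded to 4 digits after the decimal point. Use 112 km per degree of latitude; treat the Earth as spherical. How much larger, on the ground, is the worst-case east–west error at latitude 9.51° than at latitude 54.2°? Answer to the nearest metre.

Rounding to 4 decimal places leaves the longitude within ±5e-05° of the true value.
Error at 9.51° = 5e-05° × 112000 × cos 9.51° ≈ 5.6 × 0.9863 = 5.523 m.
At 54.2°: 5e-05° × 112000 × cos 54.2° = 5e-05 × 112000 × 0.5850 ≈ 3.2758 m.
Difference: 5.523 − 3.2758 = 2.2473 m.

2 metres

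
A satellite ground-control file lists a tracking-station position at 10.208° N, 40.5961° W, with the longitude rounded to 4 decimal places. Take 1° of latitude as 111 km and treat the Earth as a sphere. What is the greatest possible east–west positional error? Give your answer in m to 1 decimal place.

5.5 m

Rounding to 4 decimal places leaves the longitude within ±5e-05° of the true value.
Parallels shrink by cos φ, so at 10.208° a degree of longitude is 111000 × 0.9842 ≈ 109243 m.
So at most 5e-05° × 109243 ≈ 5.46215 m east–west.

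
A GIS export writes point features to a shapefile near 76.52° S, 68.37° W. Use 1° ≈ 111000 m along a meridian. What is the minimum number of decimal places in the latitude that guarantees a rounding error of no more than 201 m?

One degree of latitude covers 111000 m.
N decimal places → at most half a unit in the last place, 0.5 × 10⁻ᴺ° = 111000/2 × 10⁻ᴺ m.
Setting 55500 × 10⁻ᴺ ≤ 201 gives 10ᴺ ≥ 276.1, i.e. N ≥ 2.44.
At 2 places the error can reach 555 m, but 3 places keeps it to 55.5 m.

3 decimal places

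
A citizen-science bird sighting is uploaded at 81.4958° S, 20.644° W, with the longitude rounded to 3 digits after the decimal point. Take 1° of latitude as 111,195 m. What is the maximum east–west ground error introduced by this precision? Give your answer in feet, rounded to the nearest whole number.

Rounding to 3 decimal places leaves the longitude within ±0.0005° of the true value.
At latitude 81.4958° a degree of longitude spans 111195 m × cos 81.4958° = 111195 × 0.1479 ≈ 16443.7 m.
Maximum E–W displacement: 0.0005 × 16443.7 = 8.22186 m.
In feet: 8.22186 m ÷ 0.3048 ≈ 26.975 ft.

27 feet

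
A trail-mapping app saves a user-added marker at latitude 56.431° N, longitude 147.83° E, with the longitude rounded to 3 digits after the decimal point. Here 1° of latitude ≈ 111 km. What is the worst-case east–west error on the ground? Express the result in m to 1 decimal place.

Rounding to 3 decimal places leaves the longitude within ±0.0005° of the true value.
One degree of longitude at 56.431° is 111000 × cos 56.431° ≈ 111000 × 0.5529 = 61376.4 m.
Maximum E–W displacement: 0.0005 × 61376.4 = 30.6882 m.

30.7 m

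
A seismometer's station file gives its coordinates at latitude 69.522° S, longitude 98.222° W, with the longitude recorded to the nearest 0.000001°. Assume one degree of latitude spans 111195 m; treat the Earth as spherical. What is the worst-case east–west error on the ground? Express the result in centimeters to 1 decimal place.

1.9 centimeters

Rounding to 6 decimal places leaves the longitude within ±5e-07° of the true value.
Parallels shrink by cos φ, so at 69.522° a degree of longitude is 111195 × 0.3498 ≈ 38901.3 m.
So at most 5e-07° × 38901.3 ≈ 0.0194507 m east–west.
That is 0.0194507 m = 1.9451 cm.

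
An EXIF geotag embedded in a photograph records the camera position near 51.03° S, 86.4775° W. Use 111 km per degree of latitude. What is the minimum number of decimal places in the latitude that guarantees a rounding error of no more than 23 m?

One degree of latitude covers 111000 m.
With N decimal places the half-ulp bound is 0.5·10⁻ᴺ°, or 0.5·10⁻ᴺ × 111000 m on the ground.
Need 0.5 × 111000 × 10⁻ᴺ ≤ 23 → 10⁻ᴺ ≤ 4.144e-04, so N ≥ 3.38.
At 3 places the error can reach 55.5 m, but 4 places keeps it to 5.55 m.

4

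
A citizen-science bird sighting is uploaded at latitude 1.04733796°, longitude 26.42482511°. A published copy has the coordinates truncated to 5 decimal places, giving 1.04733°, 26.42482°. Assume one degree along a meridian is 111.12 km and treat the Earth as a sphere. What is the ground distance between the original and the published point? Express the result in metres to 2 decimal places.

1.05 metres

The latitude changed by +0.00000796° and the longitude by +0.00000511°.
North–south shift: 0.00000796 × 111120 = 0.884515 m.
E–W at 1.04733°: 0.00000511° × 111120 × cos 1.04733° = 0.00000511 × 111120 × 0.9998 ≈ 0.567728 m.
Hypotenuse of the two orthogonal shifts: √(0.884515² + 0.567728²) = 1.05104 m.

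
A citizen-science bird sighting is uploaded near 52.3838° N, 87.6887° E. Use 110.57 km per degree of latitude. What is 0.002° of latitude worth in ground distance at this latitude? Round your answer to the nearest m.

Along a meridian 0.002° is 0.002 × 110570 = 221.14 m.

221 m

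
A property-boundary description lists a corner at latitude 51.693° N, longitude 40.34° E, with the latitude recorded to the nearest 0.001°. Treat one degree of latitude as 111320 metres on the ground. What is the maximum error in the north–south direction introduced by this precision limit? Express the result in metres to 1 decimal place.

Rounding to 3 decimal places leaves the latitude within ±0.0005° of the true value.
Along the meridian that is 0.0005° × 111320 m/° = 55.66 m.

55.7 metres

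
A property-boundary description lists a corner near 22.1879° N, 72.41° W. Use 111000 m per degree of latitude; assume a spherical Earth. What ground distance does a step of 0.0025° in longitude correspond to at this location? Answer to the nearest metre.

257 metres

0.0025° of longitude at 22.1879° is 0.0025 × 111000 × cos 22.1879° ≈ 0.0025 × 102780 = 256.951 m.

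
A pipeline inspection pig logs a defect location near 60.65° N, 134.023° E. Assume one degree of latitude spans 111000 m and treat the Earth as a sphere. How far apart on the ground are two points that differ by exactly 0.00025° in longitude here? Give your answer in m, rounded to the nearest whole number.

14 m

One degree of longitude here spans 111000 × cos 60.65° = 111000 × 0.4901 ≈ 54405.9 m; 0.00025° of that is 13.6015 m.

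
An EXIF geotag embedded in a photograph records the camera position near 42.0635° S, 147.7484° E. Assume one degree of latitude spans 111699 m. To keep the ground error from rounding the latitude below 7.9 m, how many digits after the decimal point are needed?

4

One degree of latitude covers 111699 m.
With N decimal places the half-ulp bound is 0.5·10⁻ᴺ°, or 0.5·10⁻ᴺ × 111699 m on the ground.
Need 0.5 × 111699 × 10⁻ᴺ ≤ 7.9 → 10⁻ᴺ ≤ 1.415e-04, so N ≥ 3.85.
So 4 decimal places suffice (5.58 m); 3 would allow up to 55.8 m.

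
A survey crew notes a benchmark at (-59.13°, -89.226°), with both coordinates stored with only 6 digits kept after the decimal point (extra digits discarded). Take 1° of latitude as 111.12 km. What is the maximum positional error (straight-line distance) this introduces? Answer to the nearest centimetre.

Truncating at 6 decimal places can drop up to a full unit in the last place, so each coordinate may be off by as much as 1e-06°.
N–S: 1e-06° × 111120 m/° = 0.11112 m.
Longitude error → 1e-06 × 111120 × cos 59.13° = 1e-06 × 111120 × 0.5131 ≈ 0.0570148 m.
Combining orthogonally: (0.11112² + 0.0570148²)^½ ≈ 0.124893 m.
That is 0.124893 m = 12.489 cm.

12 centimetres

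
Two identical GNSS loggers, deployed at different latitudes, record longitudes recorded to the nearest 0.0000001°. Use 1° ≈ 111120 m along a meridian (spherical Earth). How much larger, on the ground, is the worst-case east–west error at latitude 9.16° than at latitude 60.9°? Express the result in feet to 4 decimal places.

0.0091 feet

Rounding to 7 decimal places leaves the longitude within ±5e-08° of the true value.
Error at 9.16° = 5e-08° × 111120 × cos 9.16° ≈ 0.005556 × 0.9872 = 0.0054851 m.
Error at 60.9° = 5e-08° × 111120 × cos 60.9° ≈ 0.005556 × 0.4863 = 0.0027021 m.
So the lower-latitude error exceeds the higher by 0.0054851 − 0.0027021 = 0.0027831 m.
Converting: 0.00278307 m × 3.2808 ft/m ≈ 0.0091308 ft.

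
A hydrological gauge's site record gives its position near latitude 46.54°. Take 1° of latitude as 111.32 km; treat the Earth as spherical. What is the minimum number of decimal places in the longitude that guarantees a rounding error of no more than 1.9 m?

5

At 46.54° one degree of longitude covers 111320 × cos 46.54° ≈ 111320 × 0.6878 ≈ 76571.2 m.
N decimal places → at most half a unit in the last place, 0.5 × 10⁻ᴺ° = 76571.2/2 × 10⁻ᴺ m.
Need 0.5 × 76571.2 × 10⁻ᴺ ≤ 1.9 → 10⁻ᴺ ≤ 4.963e-05, so N ≥ 4.30.
So 5 decimal places suffice (0.383 m); 4 would allow up to 3.83 m.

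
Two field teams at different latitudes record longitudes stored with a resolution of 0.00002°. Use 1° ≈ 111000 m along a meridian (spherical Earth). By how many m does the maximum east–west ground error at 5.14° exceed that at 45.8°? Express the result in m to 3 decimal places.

With a 0.00002° grid the true value lies within half a step, ±0.00002°/2 = ±1e-05°, of the stored one.
At 5.14°: 1e-05° × 111000 × cos 5.14° = 1e-05 × 111000 × 0.9960 ≈ 1.1055 m.
Error at 45.8° = 1e-05° × 111000 × cos 45.8° ≈ 1.11 × 0.6972 = 0.77385 m.
So the lower-latitude error exceeds the higher by 1.1055 − 0.77385 = 0.33168 m.

0.332 m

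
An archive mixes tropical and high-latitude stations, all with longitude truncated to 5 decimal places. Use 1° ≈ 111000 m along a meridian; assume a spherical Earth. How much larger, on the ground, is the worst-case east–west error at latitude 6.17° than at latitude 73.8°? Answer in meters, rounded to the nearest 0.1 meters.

Truncating at 5 decimal places can drop up to a full unit in the last place, so the longitude may be off by as much as 1e-05°.
Error at 6.17° = 1e-05° × 111000 × cos 6.17° ≈ 1.11 × 0.9942 = 1.1036 m.
Error at 73.8° = 1e-05° × 111000 × cos 73.8° ≈ 1.11 × 0.2790 = 0.30968 m.
So the lower-latitude error exceeds the higher by 1.1036 − 0.30968 = 0.79389 m.

0.8 meters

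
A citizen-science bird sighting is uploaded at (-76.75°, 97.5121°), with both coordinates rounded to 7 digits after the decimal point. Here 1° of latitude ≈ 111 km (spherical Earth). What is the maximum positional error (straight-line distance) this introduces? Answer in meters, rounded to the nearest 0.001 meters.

Rounding to 7 decimal places leaves each coordinate within ±5e-08° of the true value.
N–S: 5e-08° × 111000 m/° = 0.00555 m.
East–west component at 76.75°: 5e-08° × 111000 × cos 76.75° ≈ 5e-08 × 25441.2 ≈ 0.00127206 m.
The two errors are perpendicular, so the maximum displacement is √(0.00555² + 0.00127206²) ≈ 0.00569391 m.

0.006 meters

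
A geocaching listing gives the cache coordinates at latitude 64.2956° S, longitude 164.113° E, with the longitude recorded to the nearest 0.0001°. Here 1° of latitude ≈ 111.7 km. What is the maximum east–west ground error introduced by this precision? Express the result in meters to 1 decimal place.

2.4 meters

Rounding to 4 decimal places leaves the longitude within ±5e-05° of the true value.
One degree of longitude at 64.2956° is 111700 × cos 64.2956° ≈ 111700 × 0.4337 = 48447.4 m.
So at most 5e-05° × 48447.4 ≈ 2.42237 m east–west.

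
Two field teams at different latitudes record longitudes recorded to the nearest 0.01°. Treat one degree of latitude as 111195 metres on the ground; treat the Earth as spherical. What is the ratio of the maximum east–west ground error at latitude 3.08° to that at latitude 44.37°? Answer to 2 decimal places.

1.40

Rounding to 2 decimal places leaves the longitude within ±0.005° of the true value.
Error at 3.08° = 0.005° × 111195 × cos 3.08° ≈ 555.98 × 0.9986 = 555.17 m.
Error at 44.37° = 0.005° × 111195 × cos 44.37° ≈ 555.98 × 0.7148 = 397.43 m.
Ratio: 555.17 / 397.43 = cos 3.08° / cos 44.37° ≈ 1.3969.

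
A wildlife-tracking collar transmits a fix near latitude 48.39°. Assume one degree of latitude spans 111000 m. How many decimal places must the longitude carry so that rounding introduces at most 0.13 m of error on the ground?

6

At 48.39° one degree of longitude covers 111000 × cos 48.39° ≈ 111000 × 0.6641 ≈ 73710.3 m.
Rounding to N decimal places gives at most 0.5 × 10⁻ᴺ degrees of error, i.e. 0.5 × 10⁻ᴺ × 73710.3 m.
Need 0.5 × 73710.3 × 10⁻ᴺ ≤ 0.13 → 10⁻ᴺ ≤ 3.527e-06, so N ≥ 5.45.
N = 5 would give 0.369 m (too coarse); N = 6 gives 0.0369 m ≤ 0.13 m.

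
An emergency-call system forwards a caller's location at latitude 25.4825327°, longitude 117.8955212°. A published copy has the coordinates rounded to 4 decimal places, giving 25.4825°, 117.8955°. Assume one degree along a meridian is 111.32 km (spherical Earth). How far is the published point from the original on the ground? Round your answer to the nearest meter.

4 meters

Δlat = 25.4825327 − 25.4825 = +0.0000327°; Δlon = 117.8955212 − 117.8955 = +0.0000212°.
North–south shift: 0.0000327 × 111320 = 3.64016 m.
E–W at 25.4825°: 0.0000212° × 111320 × cos 25.4825° = 0.0000212 × 111320 × 0.9027 ≈ 2.1304 m.
Hypotenuse of the two orthogonal shifts: √(3.64016² + 2.1304²) = 4.21775 m.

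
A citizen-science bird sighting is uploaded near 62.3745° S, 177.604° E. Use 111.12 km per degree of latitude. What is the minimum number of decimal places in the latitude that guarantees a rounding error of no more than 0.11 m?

6 decimal places

One degree of latitude covers 111120 m.
Rounding to N decimal places gives at most 0.5 × 10⁻ᴺ degrees of error, i.e. 0.5 × 10⁻ᴺ × 111120 m.
Need 0.5 × 111120 × 10⁻ᴺ ≤ 0.11 → 10⁻ᴺ ≤ 1.980e-06, so N ≥ 5.70.
N = 5 would give 0.556 m (too coarse); N = 6 gives 0.0556 m ≤ 0.11 m.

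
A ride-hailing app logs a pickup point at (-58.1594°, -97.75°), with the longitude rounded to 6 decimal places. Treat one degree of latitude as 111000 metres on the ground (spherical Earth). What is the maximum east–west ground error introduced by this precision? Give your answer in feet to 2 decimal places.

Rounding to 6 decimal places leaves the longitude within ±5e-07° of the true value.
One degree of longitude at 58.1594° is 111000 × cos 58.1594° ≈ 111000 × 0.5276 = 58558.9 m.
Maximum E–W displacement: 5e-07 × 58558.9 = 0.0292795 m.
Converting: 0.0292795 m × 3.2808 ft/m ≈ 0.096061 ft.

0.10 feet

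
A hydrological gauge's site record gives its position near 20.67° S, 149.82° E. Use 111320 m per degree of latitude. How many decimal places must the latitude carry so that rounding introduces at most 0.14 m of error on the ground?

6

One degree of latitude covers 111320 m.
With N decimal places the half-ulp bound is 0.5·10⁻ᴺ°, or 0.5·10⁻ᴺ × 111320 m on the ground.
Setting 55660 × 10⁻ᴺ ≤ 0.14 gives 10ᴺ ≥ 3.976e+05, i.e. N ≥ 5.60.
N = 5 would give 0.557 m (too coarse); N = 6 gives 0.0557 m ≤ 0.14 m.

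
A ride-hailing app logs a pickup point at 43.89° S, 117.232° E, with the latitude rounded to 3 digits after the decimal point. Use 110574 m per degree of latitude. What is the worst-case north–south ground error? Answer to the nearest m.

Rounding to 3 decimal places leaves the latitude within ±0.0005° of the true value.
So the N–S error is at most 0.0005 × 110574 = 55.287 m.

55 m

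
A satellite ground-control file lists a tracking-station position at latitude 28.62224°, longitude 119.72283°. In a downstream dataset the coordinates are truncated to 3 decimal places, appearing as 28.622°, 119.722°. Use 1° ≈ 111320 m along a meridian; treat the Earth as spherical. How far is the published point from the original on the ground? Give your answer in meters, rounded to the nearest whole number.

The latitude changed by +0.00024° and the longitude by +0.00083°.
N–S: 0.00024° × 111320 m/° = 26.7168 m.
E–W at 28.622°: 0.00083° × 111320 × cos 28.622° = 0.00083 × 111320 × 0.8778 ≈ 81.1048 m.
Hypotenuse of the two orthogonal shifts: √(26.7168² + 81.1048²) = 85.3919 m.

85 meters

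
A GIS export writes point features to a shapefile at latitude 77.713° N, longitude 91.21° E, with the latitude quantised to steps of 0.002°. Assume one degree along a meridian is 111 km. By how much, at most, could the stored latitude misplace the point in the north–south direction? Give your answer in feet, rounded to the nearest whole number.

With a 0.002° grid the true value lies within half a step, ±0.002°/2 = ±0.001°, of the stored one.
So the N–S error is at most 0.001 × 111000 = 111 m.
In feet: 111 m ÷ 0.3048 ≈ 364.17 ft.

364 feet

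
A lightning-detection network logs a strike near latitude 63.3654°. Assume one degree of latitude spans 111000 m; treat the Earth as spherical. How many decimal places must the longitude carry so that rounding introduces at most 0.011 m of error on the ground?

7

At 63.3654° one degree of longitude covers 111000 × cos 63.3654° ≈ 111000 × 0.4483 ≈ 49761.2 m.
Rounding to N decimal places gives at most 0.5 × 10⁻ᴺ degrees of error, i.e. 0.5 × 10⁻ᴺ × 49761.2 m.
Need 0.5 × 49761.2 × 10⁻ᴺ ≤ 0.011 → 10⁻ᴺ ≤ 4.421e-07, so N ≥ 6.35.
N = 6 would give 0.0249 m (too coarse); N = 7 gives 0.00249 m ≤ 0.011 m.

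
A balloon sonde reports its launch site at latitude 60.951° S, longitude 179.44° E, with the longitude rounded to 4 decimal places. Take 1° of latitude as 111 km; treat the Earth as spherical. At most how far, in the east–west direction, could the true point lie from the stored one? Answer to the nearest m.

3 m

Rounding to 4 decimal places leaves the longitude within ±5e-05° of the true value.
At latitude 60.951° a degree of longitude spans 111000 m × cos 60.951° = 111000 × 0.4856 ≈ 53896.9 m.
Maximum E–W displacement: 5e-05 × 53896.9 = 2.69484 m.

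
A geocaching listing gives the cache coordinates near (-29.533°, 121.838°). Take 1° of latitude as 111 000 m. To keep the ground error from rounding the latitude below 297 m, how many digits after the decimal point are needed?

3 decimal places

One degree of latitude covers 111000 m.
N decimal places → at most half a unit in the last place, 0.5 × 10⁻ᴺ° = 111000/2 × 10⁻ᴺ m.
Need 0.5 × 111000 × 10⁻ᴺ ≤ 297 → 10⁻ᴺ ≤ 5.351e-03, so N ≥ 2.27.
N = 2 would give 555 m (too coarse); N = 3 gives 55.5 m ≤ 297 m.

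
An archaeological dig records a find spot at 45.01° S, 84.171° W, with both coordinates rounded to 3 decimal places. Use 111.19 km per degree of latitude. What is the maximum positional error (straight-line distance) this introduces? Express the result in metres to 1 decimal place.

68.1 metres

Rounding to 3 decimal places leaves each coordinate within ±0.0005° of the true value.
North–south component: 0.0005° × 111190 = 55.595 m.
E–W at 45.01°: 0.0005° × 111190 × cos 45.01° = 0.0005 × 111190 × 0.7070 ≈ 39.3047 m.
Combining orthogonally: (55.595² + 39.3047²)^½ ≈ 68.0857 m.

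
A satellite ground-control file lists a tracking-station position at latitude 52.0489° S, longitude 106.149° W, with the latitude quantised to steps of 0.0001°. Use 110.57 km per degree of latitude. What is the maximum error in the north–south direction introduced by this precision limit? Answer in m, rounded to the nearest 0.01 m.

5.53 m

With a 0.0001° grid the true value lies within half a step, ±0.0001°/2 = ±5e-05°, of the stored one.
Along the meridian that is 5e-05° × 110570 m/° = 5.5285 m.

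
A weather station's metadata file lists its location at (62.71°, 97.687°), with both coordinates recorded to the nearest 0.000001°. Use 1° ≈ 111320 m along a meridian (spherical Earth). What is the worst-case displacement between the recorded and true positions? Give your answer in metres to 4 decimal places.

0.0612 metres

Rounding to 6 decimal places leaves each coordinate within ±5e-07° of the true value.
Latitude error → 5e-07 × 111320 = 0.05566 m along the meridian.
East–west component at 62.71°: 5e-07° × 111320 × cos 62.71° ≈ 5e-07 × 51039.6 ≈ 0.0255198 m.
The two errors are perpendicular, so the maximum displacement is √(0.05566² + 0.0255198²) ≈ 0.0612315 m.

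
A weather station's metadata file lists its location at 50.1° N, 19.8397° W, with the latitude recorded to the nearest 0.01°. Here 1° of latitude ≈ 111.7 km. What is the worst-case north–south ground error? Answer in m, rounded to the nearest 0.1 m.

558.5 m

Rounding to 2 decimal places leaves the latitude within ±0.005° of the true value.
North–south distance: 0.005° × 111700 m/° = 558.5 m.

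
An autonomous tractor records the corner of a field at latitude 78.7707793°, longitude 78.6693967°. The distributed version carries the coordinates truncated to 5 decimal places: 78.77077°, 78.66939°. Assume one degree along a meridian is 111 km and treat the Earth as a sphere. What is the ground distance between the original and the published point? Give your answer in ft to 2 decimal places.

3.42 ft

Δlat = 78.7707793 − 78.77077 = +0.0000093°; Δlon = 78.6693967 − 78.66939 = +0.0000067°.
North–south shift: 0.0000093 × 111000 = 1.0323 m.
E–W at 78.7708°: 0.0000067° × 111000 × cos 78.7708° = 0.0000067 × 111000 × 0.1947 ≈ 0.144824 m.
Combined displacement = (1.0323² + 0.144824²)^½ ≈ 1.04241 m.
Converting: 1.04241 m × 3.2808 ft/m ≈ 3.42 ft.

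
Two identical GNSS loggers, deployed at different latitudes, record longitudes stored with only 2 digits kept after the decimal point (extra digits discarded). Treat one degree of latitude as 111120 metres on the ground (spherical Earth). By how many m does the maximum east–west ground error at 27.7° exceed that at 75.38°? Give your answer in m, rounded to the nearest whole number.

703 m

Truncating at 2 decimal places can drop up to a full unit in the last place, so the longitude may be off by as much as 0.01°.
Error at 27.7° = 0.01° × 111120 × cos 27.7° ≈ 1111.2 × 0.8854 = 983.85 m.
Error at 75.38° = 0.01° × 111120 × cos 75.38° ≈ 1111.2 × 0.2524 = 280.47 m.
Difference: 983.85 − 280.47 = 703.37 m.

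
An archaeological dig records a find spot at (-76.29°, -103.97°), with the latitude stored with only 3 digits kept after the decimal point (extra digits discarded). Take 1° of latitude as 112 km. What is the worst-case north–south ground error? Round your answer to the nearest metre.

Truncating at 3 decimal places can drop up to a full unit in the last place, so the latitude may be off by as much as 0.001°.
North–south distance: 0.001° × 112000 m/° = 112 m.

112 metres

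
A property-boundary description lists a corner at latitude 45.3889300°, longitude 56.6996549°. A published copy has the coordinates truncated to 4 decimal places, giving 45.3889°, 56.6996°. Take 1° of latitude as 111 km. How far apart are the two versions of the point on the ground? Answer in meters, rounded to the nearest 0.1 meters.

The latitude changed by +0.0000300° and the longitude by +0.0000549°.
North–south shift: 0.0000300 × 111000 = 3.33 m.
East–west at this latitude: 0.0000549° × 111000 × cos 45.3889° ≈ 0.0000549 × 77954.3 = 4.27969 m.
Combined displacement = (3.33² + 4.27969²)^½ ≈ 5.42261 m.

5.4 meters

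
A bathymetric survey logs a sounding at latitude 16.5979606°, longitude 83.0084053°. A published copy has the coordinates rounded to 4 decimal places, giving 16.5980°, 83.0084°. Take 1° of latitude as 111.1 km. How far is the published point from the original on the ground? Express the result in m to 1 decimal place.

Δlat = 16.5979606 − 16.5980 = -0.0000394°; Δlon = 83.0084053 − 83.0084 = +0.0000053°.
N–S: -0.0000394° × 111100 m/° = -4.37734 m.
East–west at this latitude: 0.0000053° × 111100 × cos 16.598° ≈ 0.0000053 × 106471 = 0.564295 m.
Distance: √(4.37734² + 0.564295²) ≈ 4.41356 m.

4.4 m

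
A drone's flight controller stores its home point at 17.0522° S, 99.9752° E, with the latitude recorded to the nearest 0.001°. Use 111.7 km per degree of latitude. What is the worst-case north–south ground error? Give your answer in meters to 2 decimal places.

55.85 meters

Rounding to 3 decimal places leaves the latitude within ±0.0005° of the true value.
North–south distance: 0.0005° × 111700 m/° = 55.85 m.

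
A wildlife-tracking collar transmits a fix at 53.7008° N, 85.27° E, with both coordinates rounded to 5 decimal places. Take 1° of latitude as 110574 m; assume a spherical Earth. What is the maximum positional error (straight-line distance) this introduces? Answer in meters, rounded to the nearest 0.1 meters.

Rounding to 5 decimal places leaves each coordinate within ±5e-06° of the true value.
N–S: 5e-06° × 110574 m/° = 0.55287 m.
Longitude error → 5e-06 × 110574 × cos 53.7008° = 5e-06 × 110574 × 0.5920 ≈ 0.3273 m.
The two errors are perpendicular, so the maximum displacement is √(0.55287² + 0.3273²) ≈ 0.642488 m.

0.6 meters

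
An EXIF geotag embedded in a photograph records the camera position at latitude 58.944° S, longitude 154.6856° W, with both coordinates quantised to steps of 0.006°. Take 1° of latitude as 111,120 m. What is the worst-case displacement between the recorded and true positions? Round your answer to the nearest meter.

375 meters

With a 0.006° grid the true value lies within half a step, ±0.006°/2 = ±0.003°, of the stored one.
Latitude error → 0.003 × 111120 = 333.36 m along the meridian.
East–west component at 58.944°: 0.003° × 111120 × cos 58.944° ≈ 0.003 × 57324.1 ≈ 171.972 m.
The two errors are perpendicular, so the maximum displacement is √(333.36² + 171.972²) ≈ 375.104 m.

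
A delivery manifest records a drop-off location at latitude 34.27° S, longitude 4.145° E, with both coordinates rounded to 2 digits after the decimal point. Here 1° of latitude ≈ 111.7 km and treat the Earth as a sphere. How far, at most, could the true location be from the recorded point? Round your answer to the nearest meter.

725 meters

Rounding to 2 decimal places leaves each coordinate within ±0.005° of the true value.
North–south component: 0.005° × 111700 = 558.5 m.
East–west component at 34.27°: 0.005° × 111700 × cos 34.27° ≈ 0.005 × 92308.1 ≈ 461.541 m.
Worst case both components are at the extreme and orthogonal: √(558.5² + 461.541²) ≈ 724.529 m.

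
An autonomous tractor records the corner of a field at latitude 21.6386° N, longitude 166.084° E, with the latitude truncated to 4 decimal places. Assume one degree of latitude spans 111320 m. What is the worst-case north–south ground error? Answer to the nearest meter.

11 meters

Truncating at 4 decimal places can drop up to a full unit in the last place, so the latitude may be off by as much as 0.0001°.
Along the meridian that is 0.0001° × 111320 m/° = 11.132 m.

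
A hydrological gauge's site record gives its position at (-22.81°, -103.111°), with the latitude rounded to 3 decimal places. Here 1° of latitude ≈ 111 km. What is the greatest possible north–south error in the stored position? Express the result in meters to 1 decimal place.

Rounding to 3 decimal places leaves the latitude within ±0.0005° of the true value.
So the N–S error is at most 0.0005 × 111000 = 55.5 m.

55.5 meters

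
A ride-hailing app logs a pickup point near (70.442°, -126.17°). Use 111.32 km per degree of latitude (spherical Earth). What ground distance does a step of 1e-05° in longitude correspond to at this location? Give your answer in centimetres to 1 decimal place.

37.3 centimetres

1e-05° of longitude at 70.442° is 1e-05 × 111320 × cos 70.442° ≈ 1e-05 × 37265.6 = 0.372656 m.
That is 0.372656 m = 37.266 cm.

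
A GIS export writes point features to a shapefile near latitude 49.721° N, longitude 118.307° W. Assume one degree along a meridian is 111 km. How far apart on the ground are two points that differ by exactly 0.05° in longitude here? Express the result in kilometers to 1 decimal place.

3.6 kilometers

0.05° of longitude at 49.721° is 0.05 × 111000 × cos 49.721° ≈ 0.05 × 71762.6 = 3588.13 m.
That is 3588.13 m = 3.5881 km.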